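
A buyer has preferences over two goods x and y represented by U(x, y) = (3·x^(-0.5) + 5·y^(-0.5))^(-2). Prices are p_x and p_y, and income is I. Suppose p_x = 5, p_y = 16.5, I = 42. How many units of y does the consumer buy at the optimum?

y* = 1.7224

MRS = MU_x/MU_y = (3/5)·(y/x)^(1.5). Set equal to p_x/p_y.
Solve for the ratio: y/x = [(5/3)·p_x/p_y]^(2/3).
Substitute y = (y/x)·x into the budget: x* = I/(p_x + p_y·(y/x)).
Numerically y/x = 0.634196, so x* = 42/(5 + 16.5·0.634196) = 2.7159 and y* = 0.634196·2.7159 = 1.7224.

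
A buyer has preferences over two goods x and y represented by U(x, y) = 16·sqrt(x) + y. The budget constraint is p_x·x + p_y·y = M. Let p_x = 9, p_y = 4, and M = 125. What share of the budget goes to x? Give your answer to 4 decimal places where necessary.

share on x = 0.9102

Utility is quasi-linear in y; the FOC for x is 8/√x = p_x/p_y.
Solve: √x = 8·p_y/p_x, so x*(p_x,p_y) = (8·p_y/p_x)², and y* = (M − p_x·x*)/p_y.
Plugging in: x* = (8·4/9)² = 12.642, y* = 2.8056.
Expenditure on x: 9·12.642 = 113.7778; share = 0.9102.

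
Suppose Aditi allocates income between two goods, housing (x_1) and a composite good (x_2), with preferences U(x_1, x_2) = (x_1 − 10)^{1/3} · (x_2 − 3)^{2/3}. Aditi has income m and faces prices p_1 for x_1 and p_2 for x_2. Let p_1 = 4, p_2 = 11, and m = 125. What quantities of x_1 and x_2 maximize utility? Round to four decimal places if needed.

x_1* = 14.3333, x_2* = 6.1515

After buying the subsistence bundle (10, 3), a share 1/3 of the remaining income goes to x_1: x_1* = 10 + 1/3·(m − 10p_1 − 3p_2)/p_1.
Discretionary income = 125 − 10·4 − 3·11 = 52; x_1* = 10 + 1/3·52/4 = 14.3333; x_2* = 3 + 2/3·52/11 = 6.1515.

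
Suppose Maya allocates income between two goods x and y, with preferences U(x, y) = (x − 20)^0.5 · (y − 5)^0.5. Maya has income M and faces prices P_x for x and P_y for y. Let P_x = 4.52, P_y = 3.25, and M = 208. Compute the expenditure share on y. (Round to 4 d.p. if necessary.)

share on y = 0.3218

Discretionary income = 208 − 20·4.52 − 5·3.25 = 101.35; x* = 20 + 0.5·101.35/4.52 = 31.2113; y* = 5 + 0.5·101.35/3.25 = 20.5923.
Expenditure on y: 3.25·20.5923 = 66.925; share = 0.3218.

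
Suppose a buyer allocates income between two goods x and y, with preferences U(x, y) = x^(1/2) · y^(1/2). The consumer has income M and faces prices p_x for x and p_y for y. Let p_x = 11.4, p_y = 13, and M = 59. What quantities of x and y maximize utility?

Demand: x*(p_x,p_y,M) = 0.5·M/p_x and y* = 0.5·M/p_y.
At p_x=11.4, p_y=13, M=59: x* = 0.5·59/11.4 = 2.5877, y* = 2.2692.

x* = 2.5877, y* = 2.2692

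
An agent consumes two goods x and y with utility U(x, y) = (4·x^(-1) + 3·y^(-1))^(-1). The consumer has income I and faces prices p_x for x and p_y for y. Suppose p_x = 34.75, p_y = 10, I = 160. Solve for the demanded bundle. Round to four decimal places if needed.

From the CES first-order condition, (4/3)·(y/x)^(2) = p_x/p_y.
Hence y/x = ((3/4)·p_x/p_y)^(1/(2)), i.e. raised to the 0.5 power.
With the ratio pinned down, the budget gives x* = I/(p_x + p_y·(y/x)) and y* = (y/x)·x*.
Numerically y/x = 1.614388, so x* = 160/(34.75 + 10·1.614388) = 3.1438 and y* = 1.614388·3.1438 = 5.0753.

x* = 3.1438, y* = 5.0753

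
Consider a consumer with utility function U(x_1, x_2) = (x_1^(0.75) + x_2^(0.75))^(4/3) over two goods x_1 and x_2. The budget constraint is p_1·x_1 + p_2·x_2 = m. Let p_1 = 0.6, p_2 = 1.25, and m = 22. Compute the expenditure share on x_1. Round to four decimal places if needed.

From the CES first-order condition, (x_2/x_1)^(0.25) = p_1/p_2.
Solve for the ratio: x_2/x_1 = [p_1/p_2]^(4).
Substitute x_2 = (x_2/x_1)·x_1 into the budget: x_1* = m/(p_1 + p_2·(x_2/x_1)).
Numerically x_2/x_1 = 0.053084, so x_1* = 22/(0.6 + 1.25·0.053084) = 33.0154 and x_2* = 0.053084·33.0154 = 1.7526.
Expenditure on x_1: 0.6·33.0154 = 19.8093; share = 0.9004.

share on x_1 = 0.9004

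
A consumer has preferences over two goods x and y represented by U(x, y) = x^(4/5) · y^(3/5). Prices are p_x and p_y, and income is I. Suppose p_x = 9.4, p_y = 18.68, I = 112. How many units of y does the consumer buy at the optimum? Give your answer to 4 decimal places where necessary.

y* = 2.5696

MU_x/MU_y = (0.8·y)/(0.6·x); tangency sets this equal to p_x/p_y.
So 0.8·p_y·y = 0.6·p_x·x; combined with the budget, a share 4/7 of income goes to x.
Demand: x*(p_x,p_y,I) = 4/7·I/p_x and y* = 3/7·I/p_y.
At p_x=9.4, p_y=18.68, I=112: y* = 3/7·112/18.68 = 2.5696.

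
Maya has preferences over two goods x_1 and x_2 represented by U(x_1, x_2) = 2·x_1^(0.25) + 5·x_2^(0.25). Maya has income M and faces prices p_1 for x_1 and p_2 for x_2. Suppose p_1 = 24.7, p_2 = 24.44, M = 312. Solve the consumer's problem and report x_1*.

Substitute x_2 = (x_2/x_1)·x_1 into the budget: x_1* = M/(p_1 + p_2·(x_2/x_1)).
Numerically x_2/x_1 = 3.441235, so x_1* = 312/(24.7 + 24.44·3.441235) = 2.8675.

x_1* = 2.8675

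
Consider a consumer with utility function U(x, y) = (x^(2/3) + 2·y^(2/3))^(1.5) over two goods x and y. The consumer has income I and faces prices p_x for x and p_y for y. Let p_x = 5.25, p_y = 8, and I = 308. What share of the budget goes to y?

share on y = 0.775

Numerically y/x = 2.260986, so x* = 308/(5.25 + 8·2.260986) = 13.1974 and y* = 2.260986·13.1974 = 29.8392.
Expenditure on y: 8·29.8392 = 238.7135; share = 0.775.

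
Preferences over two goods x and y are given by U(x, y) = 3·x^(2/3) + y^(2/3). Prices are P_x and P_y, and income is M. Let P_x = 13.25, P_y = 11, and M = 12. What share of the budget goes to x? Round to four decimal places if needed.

MRS = MU_x/MU_y = 3·(y/x)^(1/3). Set equal to P_x/P_y.
Solve for the ratio: y/x = [(1/3)·P_x/P_y]^(3).
With the ratio pinned down, the budget gives x* = M/(P_x + P_y·(y/x)) and y* = (y/x)·x*.
Numerically y/x = 0.06473, so x* = 12/(13.25 + 11·0.06473) = 0.8595 and y* = 0.06473·0.8595 = 0.0556.
Expenditure on x: 13.25·0.8595 = 11.388; share = 0.949.

share on x = 0.949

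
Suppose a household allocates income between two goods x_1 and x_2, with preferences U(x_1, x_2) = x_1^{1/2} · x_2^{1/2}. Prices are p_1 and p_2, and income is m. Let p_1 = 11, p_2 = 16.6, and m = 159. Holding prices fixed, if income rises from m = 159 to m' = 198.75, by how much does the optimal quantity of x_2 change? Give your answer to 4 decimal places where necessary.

Tangency: MRS = x_2/x_1 = p_1/p_2.
So 0.5·p_2·x_2 = 0.5·p_1·x_1; combined with the budget, a share 0.5 of income goes to x_1.
Demand: x_1*(p_1,p_2,m) = 0.5·m/p_1 and x_2* = 0.5·m/p_2.
At p_1=11, p_2=16.6, m=159: x_2* = 0.5·159/16.6 = 4.7892.
At m' = 198.75: x_2* = 5.9864. Change: 5.9864 − 4.7892 = 1.1973.

Δx_2* = 1.1973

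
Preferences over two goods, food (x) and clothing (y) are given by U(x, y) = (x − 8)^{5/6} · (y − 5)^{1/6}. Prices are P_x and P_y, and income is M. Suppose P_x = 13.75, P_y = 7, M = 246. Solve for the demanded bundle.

Let x' = x−8, y' = y−5. MRS = 5·y'/x' = P_x/P_y.
After buying the subsistence bundle (8, 5), a share 5/6 of the remaining income goes to x: x* = 8 + 5/6·(M − 8P_x − 5P_y)/P_x.
Discretionary income = 246 − 8·13.75 − 5·7 = 101; x* = 8 + 5/6·101/13.75 = 14.1212; y* = 5 + 1/6·101/7 = 7.4048.

x* = 14.1212, y* = 7.4048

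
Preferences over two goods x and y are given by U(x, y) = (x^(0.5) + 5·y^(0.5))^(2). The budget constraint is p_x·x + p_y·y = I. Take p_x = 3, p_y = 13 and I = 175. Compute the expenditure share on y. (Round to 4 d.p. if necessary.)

share on y = 0.8523

Substitute y = (y/x)·x into the budget: x* = I/(p_x + p_y·(y/x)).
Numerically y/x = 1.331361, so x* = 175/(3 + 13·1.331361) = 8.6174 and y* = 1.331361·8.6174 = 11.4729.
Expenditure on y: 13·11.4729 = 149.1477; share = 0.8523.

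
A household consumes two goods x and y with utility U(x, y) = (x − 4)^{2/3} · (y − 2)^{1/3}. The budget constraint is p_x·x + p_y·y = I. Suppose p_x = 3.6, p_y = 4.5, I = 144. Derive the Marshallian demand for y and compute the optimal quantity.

Let x' = x−4, y' = y−2. MRS = 2·y'/x' = p_x/p_y.
After buying the subsistence bundle (4, 2), a share 2/3 of the remaining income goes to x: x* = 4 + 2/3·(I − 4p_x − 2p_y)/p_x.
Discretionary income = 144 − 4·3.6 − 2·4.5 = 120.6; y* = 2 + 1/3·120.6/4.5 = 10.9333.

y* = 10.9333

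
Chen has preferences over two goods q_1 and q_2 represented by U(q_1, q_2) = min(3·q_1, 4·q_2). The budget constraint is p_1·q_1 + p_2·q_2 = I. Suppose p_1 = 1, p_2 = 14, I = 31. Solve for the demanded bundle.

q_1* = 2.6957, q_2* = 2.0217

Here 4·1 + 3·14 = 46, giving q_1* = 2.6957 and q_2* = 2.0217.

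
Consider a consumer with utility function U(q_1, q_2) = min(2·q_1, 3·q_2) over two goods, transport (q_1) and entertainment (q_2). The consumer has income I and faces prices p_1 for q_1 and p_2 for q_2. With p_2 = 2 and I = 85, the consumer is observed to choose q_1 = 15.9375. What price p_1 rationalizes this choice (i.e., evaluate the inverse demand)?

p_1 = 4

Leontief preferences: the optimum is at the kink where q_1/3 = q_2/2, i.e. q_2 = (2/3)·q_1.
Budget: p_1·q_1 + p_2·(2/3)·q_1 = I, so (3·p_1 + 2·p_2)·q_1 = 3·I.
Demand: q_1*(p_1,p_2,I) = 3·I/(3·p_1 + 2·p_2), q_2* = 2·I/(3·p_1 + 2·p_2).
Set q_1* = 15.9375 in the demand function and solve for p_1: p_1 = 4.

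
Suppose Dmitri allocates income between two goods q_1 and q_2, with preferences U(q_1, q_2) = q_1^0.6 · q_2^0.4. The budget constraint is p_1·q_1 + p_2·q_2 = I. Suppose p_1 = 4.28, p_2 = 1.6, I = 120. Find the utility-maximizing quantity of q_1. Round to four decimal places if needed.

Demand: q_1*(p_1,p_2,I) = 0.6·I/p_1 and q_2* = 0.4·I/p_2.
At p_1=4.28, p_2=1.6, I=120: q_1* = 0.6·120/4.28 = 16.8224.

q_1* = 16.8224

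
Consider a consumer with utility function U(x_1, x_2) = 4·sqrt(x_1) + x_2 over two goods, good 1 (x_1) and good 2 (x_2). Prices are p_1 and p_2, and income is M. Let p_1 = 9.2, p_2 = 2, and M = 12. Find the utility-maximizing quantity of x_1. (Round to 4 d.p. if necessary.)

x_1* = 0.189

Set MRS = p_1/p_2: 2·x_1^(−1/2) = p_1/p_2.
Thus x_1* = (2·p_2/p_1)² — independent of M — with the rest of income spent on x_2.
Plugging in: x_1* = (2·2/9.2)² = 0.189.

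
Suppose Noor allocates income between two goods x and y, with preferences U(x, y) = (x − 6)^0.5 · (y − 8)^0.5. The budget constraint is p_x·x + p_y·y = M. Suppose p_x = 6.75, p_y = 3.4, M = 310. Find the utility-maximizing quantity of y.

Let x' = x−6, y' = y−8. MRS = y'/x' = p_x/p_y.
Substituting into the budget: x* = 6 + 0.5·(M − 6·p_x − 8·p_y)/p_x, and y* = 8 + 0.5·(…)/p_y.
Discretionary income = 310 − 6·6.75 − 8·3.4 = 242.3; y* = 8 + 0.5·242.3/3.4 = 43.6324.

y* = 43.6324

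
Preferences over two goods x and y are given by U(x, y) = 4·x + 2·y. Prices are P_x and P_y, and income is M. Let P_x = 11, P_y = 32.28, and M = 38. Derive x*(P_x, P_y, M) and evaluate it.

Linear utility — the consumer picks whichever good has higher MU/price: 4/11 = 0.3636 vs 2/32.28 = 0.062.
x gives more utility per dollar, so spend all income on x: x* = M/P_x, y* = 0.
Numerically: x* = 3.4545, y* = 0.

x* = 3.4545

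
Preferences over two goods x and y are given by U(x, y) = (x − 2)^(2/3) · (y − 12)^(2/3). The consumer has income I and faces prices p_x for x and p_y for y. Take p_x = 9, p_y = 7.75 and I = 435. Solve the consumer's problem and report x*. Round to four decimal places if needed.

x* = 20

This is Cobb-Douglas in (x−2, y−12): tangency gives 2/3·p_y·(y−12) = 2/3·p_x·(x−2).
After buying the subsistence bundle (2, 12), a share 0.5 of the remaining income goes to x: x* = 2 + 0.5·(I − 2p_x − 12p_y)/p_x.
Discretionary income = 435 − 2·9 − 12·7.75 = 324; x* = 2 + 0.5·324/9 = 20.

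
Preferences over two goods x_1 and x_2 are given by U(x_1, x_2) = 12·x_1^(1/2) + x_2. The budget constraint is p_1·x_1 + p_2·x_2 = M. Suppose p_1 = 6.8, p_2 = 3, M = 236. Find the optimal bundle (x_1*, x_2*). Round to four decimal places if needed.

x_1* = 7.0069, x_2* = 62.7843

Set MRS = p_1/p_2: 6·x_1^(−1/2) = p_1/p_2.
Thus x_1* = (6·p_2/p_1)² — independent of M — with the rest of income spent on x_2.
Plugging in: x_1* = (6·3/6.8)² = 7.0069, x_2* = 62.7843.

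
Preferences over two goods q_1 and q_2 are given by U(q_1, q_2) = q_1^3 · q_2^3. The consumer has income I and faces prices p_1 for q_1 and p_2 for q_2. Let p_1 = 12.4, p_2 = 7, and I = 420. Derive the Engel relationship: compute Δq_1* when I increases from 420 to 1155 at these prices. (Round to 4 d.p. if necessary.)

At p_1=12.4, p_2=7, I=420: q_1* = 0.5·420/12.4 = 16.9355.
At I' = 1155: q_1* = 46.5726. Change: 46.5726 − 16.9355 = 29.6371.

Δq_1* = 29.6371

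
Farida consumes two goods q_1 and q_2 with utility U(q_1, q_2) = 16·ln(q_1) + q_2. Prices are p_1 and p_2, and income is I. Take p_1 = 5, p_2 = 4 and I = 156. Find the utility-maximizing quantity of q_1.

q_1* = 12.8

Set MRS = p_1/p_2: (16/q_1)/1 = p_1/p_2.
So q_1*(p_1,p_2) = 16·p_2/p_1, independent of income; and q_2* = (I − 16·p_2)/p_2.
At the given prices: q_1* = 16·4/5 = 12.8.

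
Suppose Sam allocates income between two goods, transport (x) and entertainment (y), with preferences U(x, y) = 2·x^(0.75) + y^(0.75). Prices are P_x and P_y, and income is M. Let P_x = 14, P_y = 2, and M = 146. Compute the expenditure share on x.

MU_x ∝ 2·x^(-0.25), MU_y ∝ y^(-0.25), so MRS = 2·(y/x)^(0.25) = P_x/P_y.
Hence y/x = ((1/2)·P_x/P_y)^(1/(0.25)), i.e. raised to the 4 power.
With the ratio pinned down, the budget gives x* = M/(P_x + P_y·(y/x)) and y* = (y/x)·x*.
Numerically y/x = 150.0625, so x* = 146/(14 + 2·150.0625) = 0.4648 and y* = 150.0625·0.4648 = 69.7465.
Expenditure on x: 14·0.4648 = 6.507; share = 0.0446.

share on x = 0.0446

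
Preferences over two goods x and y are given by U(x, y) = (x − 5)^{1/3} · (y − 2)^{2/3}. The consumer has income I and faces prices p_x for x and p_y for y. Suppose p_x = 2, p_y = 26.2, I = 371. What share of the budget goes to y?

share on y = 0.6958

Discretionary income = 371 − 5·2 − 2·26.2 = 308.6; x* = 5 + 1/3·308.6/2 = 56.4333; y* = 2 + 2/3·308.6/26.2 = 9.8524.
Expenditure on y: 26.2·9.8524 = 258.1333; share = 0.6958.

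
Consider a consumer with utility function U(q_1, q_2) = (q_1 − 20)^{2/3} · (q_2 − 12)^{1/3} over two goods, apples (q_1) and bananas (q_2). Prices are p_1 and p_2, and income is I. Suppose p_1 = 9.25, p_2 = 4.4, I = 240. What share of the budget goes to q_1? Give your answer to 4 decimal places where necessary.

Discretionary income = 240 − 20·9.25 − 12·4.4 = 2.2; q_1* = 20 + 2/3·2.2/9.25 = 20.1586; q_2* = 12 + 1/3·2.2/4.4 = 12.1667.
Expenditure on q_1: 9.25·20.1586 = 186.4667; share = 0.7769.

share on q_1 = 0.7769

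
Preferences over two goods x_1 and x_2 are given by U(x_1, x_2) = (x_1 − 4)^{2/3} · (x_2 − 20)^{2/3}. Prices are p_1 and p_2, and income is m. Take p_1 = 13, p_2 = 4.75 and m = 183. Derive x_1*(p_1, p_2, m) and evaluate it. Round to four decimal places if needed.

Let x_1' = x_1−4, x_2' = x_2−20. MRS = x_2'/x_1' = p_1/p_2.
After buying the subsistence bundle (4, 20), a share 0.5 of the remaining income goes to x_1: x_1* = 4 + 0.5·(m − 4p_1 − 20p_2)/p_1.
Discretionary income = 183 − 4·13 − 20·4.75 = 36; x_1* = 4 + 0.5·36/13 = 5.3846.

x_1* = 5.3846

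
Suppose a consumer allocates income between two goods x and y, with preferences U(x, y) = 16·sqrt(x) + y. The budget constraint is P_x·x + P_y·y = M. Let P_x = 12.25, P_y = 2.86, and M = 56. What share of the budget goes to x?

share on x = 0.7631

Utility is quasi-linear in y; the FOC for x is 8/√x = P_x/P_y.
Thus x* = (8·P_y/P_x)² — independent of M — with the rest of income spent on y.
Plugging in: x* = (8·2.86/12.25)² = 3.4885, y* = 4.6384.
Expenditure on x: 12.25·3.4885 = 42.7342; share = 0.7631.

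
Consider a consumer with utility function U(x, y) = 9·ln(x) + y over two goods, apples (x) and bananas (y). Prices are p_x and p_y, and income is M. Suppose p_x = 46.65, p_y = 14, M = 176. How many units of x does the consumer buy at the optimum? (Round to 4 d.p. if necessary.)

Set MRS = p_x/p_y: (9/x)/1 = p_x/p_y.
So x*(p_x,p_y) = 9·p_y/p_x, independent of income; and y* = (M − 9·p_y)/p_y.
At the given prices: x* = 9·14/46.65 = 2.701.

x* = 2.701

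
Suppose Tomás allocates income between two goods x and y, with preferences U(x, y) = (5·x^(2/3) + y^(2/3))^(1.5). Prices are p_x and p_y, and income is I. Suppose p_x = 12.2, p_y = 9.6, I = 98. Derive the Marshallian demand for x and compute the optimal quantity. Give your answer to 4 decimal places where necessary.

MU_x ∝ 5·x^(-1/3), MU_y ∝ y^(-1/3), so MRS = 5·(y/x)^(1/3) = p_x/p_y.
Solve for the ratio: y/x = [(1/5)·p_x/p_y]^(3).
With the ratio pinned down, the budget gives x* = I/(p_x + p_y·(y/x)) and y* = (y/x)·x*.
Numerically y/x = 0.016419, so x* = 98/(12.2 + 9.6·0.016419) = 7.9303.

x* = 7.9303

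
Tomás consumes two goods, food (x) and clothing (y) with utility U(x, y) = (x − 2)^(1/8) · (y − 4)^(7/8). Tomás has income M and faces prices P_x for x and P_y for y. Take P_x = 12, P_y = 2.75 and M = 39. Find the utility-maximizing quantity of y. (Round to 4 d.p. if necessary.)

y* = 5.2727

MRS = (1/7)·(y−4)/(x−2). Tangency with P_x/P_y gives y−4 = 7·(P_x/P_y)·(x−2).
Substituting into the budget: x* = 2 + 0.125·(M − 2·P_x − 4·P_y)/P_x, and y* = 4 + 0.875·(…)/P_y.
Discretionary income = 39 − 2·12 − 4·2.75 = 4; y* = 4 + 0.875·4/2.75 = 5.2727.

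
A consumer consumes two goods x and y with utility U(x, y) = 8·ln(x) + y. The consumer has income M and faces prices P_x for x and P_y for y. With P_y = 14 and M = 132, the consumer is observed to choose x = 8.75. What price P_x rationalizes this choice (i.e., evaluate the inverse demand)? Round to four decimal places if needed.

Set MRS = P_x/P_y: (8/x)/1 = P_x/P_y.
So x*(P_x,P_y) = 8·P_y/P_x, independent of income; and y* = (M − 8·P_y)/P_y.
Set x* = 8.75 in the demand function and solve for P_x: P_x = 12.8.

P_x = 12.8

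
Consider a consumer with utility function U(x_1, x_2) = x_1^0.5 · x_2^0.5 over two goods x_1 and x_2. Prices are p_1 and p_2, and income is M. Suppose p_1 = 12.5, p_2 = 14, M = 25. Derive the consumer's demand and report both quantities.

Demand: x_1*(p_1,p_2,M) = 0.5·M/p_1 and x_2* = 0.5·M/p_2.
At p_1=12.5, p_2=14, M=25: x_1* = 0.5·25/12.5 = 1, x_2* = 0.8929.

x_1* = 1, x_2* = 0.8929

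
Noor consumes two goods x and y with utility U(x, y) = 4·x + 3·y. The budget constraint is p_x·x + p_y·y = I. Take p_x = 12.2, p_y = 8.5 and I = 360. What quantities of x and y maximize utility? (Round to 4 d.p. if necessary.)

Perfect substitutes: compare marginal utility per dollar. 4/p_x vs 3/p_y → 0.3279 vs 0.3529.
y gives more utility per dollar, so spend all income on y: y* = I/p_y, x* = 0.
Numerically: x* = 0, y* = 42.3529.

x* = 0, y* = 42.3529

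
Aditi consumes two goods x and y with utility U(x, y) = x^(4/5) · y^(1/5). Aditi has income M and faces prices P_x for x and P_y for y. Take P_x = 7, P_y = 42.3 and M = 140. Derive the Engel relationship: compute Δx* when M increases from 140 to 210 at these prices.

Δx* = 8

MU_x/MU_y = (0.8·y)/(0.2·x); tangency sets this equal to P_x/P_y.
Rearranging, P_y·y = (1/4)·P_x·x. Substituting into the budget gives P_x·x·(1 + (1/4)) = M.
Demand: x*(P_x,P_y,M) = 0.8·M/P_x and y* = 0.2·M/P_y.
At P_x=7, P_y=42.3, M=140: x* = 0.8·140/7 = 16.
At M' = 210: x* = 24. Change: 24 − 16 = 8.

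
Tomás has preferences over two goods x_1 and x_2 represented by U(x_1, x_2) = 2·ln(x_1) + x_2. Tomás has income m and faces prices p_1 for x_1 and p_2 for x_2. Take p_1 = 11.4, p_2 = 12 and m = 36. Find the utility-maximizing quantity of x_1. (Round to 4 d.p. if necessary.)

x_1* = 2.1053

At the given prices: x_1* = 2·12/11.4 = 2.1053.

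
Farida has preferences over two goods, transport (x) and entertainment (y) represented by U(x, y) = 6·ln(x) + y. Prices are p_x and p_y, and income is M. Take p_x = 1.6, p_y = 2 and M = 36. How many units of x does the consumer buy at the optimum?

x* = 7.5

MU_x = 6/x, MU_y = 1. Tangency: 6/x = p_x/p_y.
So x*(p_x,p_y) = 6·p_y/p_x, independent of income; and y* = (M − 6·p_y)/p_y.
At the given prices: x* = 6·2/1.6 = 7.5.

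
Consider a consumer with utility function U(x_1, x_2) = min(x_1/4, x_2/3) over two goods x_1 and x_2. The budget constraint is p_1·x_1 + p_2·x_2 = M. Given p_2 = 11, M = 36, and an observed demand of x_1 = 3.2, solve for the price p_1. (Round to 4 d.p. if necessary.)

p_1 = 3

Leontief preferences: the optimum is at the kink where x_1/4 = x_2/3, i.e. x_2 = (3/4)·x_1.
Budget: p_1·x_1 + p_2·(3/4)·x_1 = M, so (4·p_1 + 3·p_2)·x_1 = 4·M.
Demand: x_1*(p_1,p_2,M) = 4·M/(4·p_1 + 3·p_2), x_2* = 3·M/(4·p_1 + 3·p_2).
Set x_1* = 3.2 in the demand function and solve for p_1: p_1 = 3.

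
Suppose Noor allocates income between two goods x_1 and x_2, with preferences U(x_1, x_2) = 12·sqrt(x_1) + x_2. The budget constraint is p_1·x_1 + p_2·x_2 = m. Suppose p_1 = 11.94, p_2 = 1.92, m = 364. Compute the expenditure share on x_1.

Set MRS = p_1/p_2: 6·x_1^(−1/2) = p_1/p_2.
Thus x_1* = (6·p_2/p_1)² — independent of m — with the rest of income spent on x_2.
Plugging in: x_1* = (6·1.92/11.94)² = 0.9309, x_2* = 183.7944.
Expenditure on x_1: 11.94·0.9309 = 11.1148; share = 0.0305.

share on x_1 = 0.0305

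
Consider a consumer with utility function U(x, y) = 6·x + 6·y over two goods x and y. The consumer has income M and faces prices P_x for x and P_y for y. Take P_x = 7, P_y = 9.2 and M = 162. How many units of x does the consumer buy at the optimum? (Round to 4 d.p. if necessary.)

Numerically: x* = 23.1429, y* = 0.

x* = 23.1429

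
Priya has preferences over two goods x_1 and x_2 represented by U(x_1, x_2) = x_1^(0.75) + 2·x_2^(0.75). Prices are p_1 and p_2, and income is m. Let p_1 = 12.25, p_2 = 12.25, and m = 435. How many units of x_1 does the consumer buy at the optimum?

From the CES first-order condition, (1/2)·(x_2/x_1)^(0.25) = p_1/p_2.
Solve for the ratio: x_2/x_1 = [2·p_1/p_2]^(4).
Substitute x_2 = (x_2/x_1)·x_1 into the budget: x_1* = m/(p_1 + p_2·(x_2/x_1)).
Numerically x_2/x_1 = 16, so x_1* = 435/(12.25 + 12.25·16) = 2.0888.

x_1* = 2.0888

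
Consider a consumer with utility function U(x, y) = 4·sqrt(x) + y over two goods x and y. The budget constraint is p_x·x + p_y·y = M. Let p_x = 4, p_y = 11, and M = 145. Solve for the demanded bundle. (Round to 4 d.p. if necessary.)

x* = 30.25, y* = 2.1818

Thus x* = (2·p_y/p_x)² — independent of M — with the rest of income spent on y.
Plugging in: x* = (2·11/4)² = 30.25, y* = 2.1818.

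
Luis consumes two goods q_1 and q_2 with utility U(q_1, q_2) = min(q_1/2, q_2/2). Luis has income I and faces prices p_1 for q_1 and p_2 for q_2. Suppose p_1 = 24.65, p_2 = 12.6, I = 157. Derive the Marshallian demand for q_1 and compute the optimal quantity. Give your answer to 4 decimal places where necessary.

q_1* = 4.2148

With perfect complements, no substitution: consume in ratio q_1:q_2 = 2:2.
Budget: p_1·q_1 + p_2·q_1 = I, so (2·p_1 + 2·p_2)·q_1 = 2·I.
Demand: q_1*(p_1,p_2,I) = 2·I/(2·p_1 + 2·p_2), q_2* = 2·I/(2·p_1 + 2·p_2).
Here 2·24.65 + 2·12.6 = 74.5, giving q_1* = 4.2148.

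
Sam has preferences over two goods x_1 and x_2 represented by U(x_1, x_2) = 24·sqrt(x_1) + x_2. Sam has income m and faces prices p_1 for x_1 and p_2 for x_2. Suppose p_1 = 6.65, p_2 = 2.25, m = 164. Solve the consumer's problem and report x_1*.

Utility is quasi-linear in x_2; the FOC for x_1 is 12/√x_1 = p_1/p_2.
Thus x_1* = (12·p_2/p_1)² — independent of m — with the rest of income spent on x_2.
Plugging in: x_1* = (12·2.25/6.65)² = 16.4848.

x_1* = 16.4848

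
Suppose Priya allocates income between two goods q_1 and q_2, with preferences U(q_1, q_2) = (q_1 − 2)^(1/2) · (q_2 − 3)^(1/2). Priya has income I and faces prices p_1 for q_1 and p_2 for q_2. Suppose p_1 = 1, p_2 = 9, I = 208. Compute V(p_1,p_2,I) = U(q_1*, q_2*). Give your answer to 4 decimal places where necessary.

V = 29.8333

Discretionary income = 208 − 2·1 − 3·9 = 179; q_1* = 2 + 0.5·179/1 = 91.5; q_2* = 3 + 0.5·179/9 = 12.9444.
Utility at the optimum: U(91.5, 12.9444) = 29.8333.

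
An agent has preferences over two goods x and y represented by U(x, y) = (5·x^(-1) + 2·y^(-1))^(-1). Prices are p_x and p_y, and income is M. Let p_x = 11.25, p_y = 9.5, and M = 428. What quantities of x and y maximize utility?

x* = 24.0607, y* = 16.5597

MU_x ∝ 5·x^(-2), MU_y ∝ 2·y^(-2), so MRS = (5/2)·(y/x)^(2) = p_x/p_y.
Hence y/x = ((2/5)·p_x/p_y)^(1/(2)), i.e. raised to the 0.5 power.
Substitute y = (y/x)·x into the budget: x* = M/(p_x + p_y·(y/x)).
Numerically y/x = 0.688247, so x* = 428/(11.25 + 9.5·0.688247) = 24.0607 and y* = 0.688247·24.0607 = 16.5597.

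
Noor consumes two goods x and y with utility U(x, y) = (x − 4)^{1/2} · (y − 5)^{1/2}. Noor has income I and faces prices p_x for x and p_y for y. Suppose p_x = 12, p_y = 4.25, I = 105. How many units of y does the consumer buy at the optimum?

Let x' = x−4, y' = y−5. MRS = y'/x' = p_x/p_y.
After buying the subsistence bundle (4, 5), a share 0.5 of the remaining income goes to x: x* = 4 + 0.5·(I − 4p_x − 5p_y)/p_x.
Discretionary income = 105 − 4·12 − 5·4.25 = 35.75; y* = 5 + 0.5·35.75/4.25 = 9.2059.

y* = 9.2059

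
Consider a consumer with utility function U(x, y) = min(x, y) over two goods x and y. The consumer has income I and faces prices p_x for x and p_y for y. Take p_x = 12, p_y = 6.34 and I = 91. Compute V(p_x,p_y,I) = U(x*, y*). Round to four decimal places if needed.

With perfect complements, no substitution: consume in ratio x:y = 1:1.
Budget: p_x·x + p_y·x = I, so (p_x + p_y)·x = I.
Demand: x*(p_x,p_y,I) = I/(p_x + p_y), y* = I/(p_x + p_y).
Here 12 + 6.34 = 18.34, giving x* = 4.9618 and y* = 4.9618.
Utility at the optimum: U(4.9618, 4.9618) = 4.9618.

V = 4.9618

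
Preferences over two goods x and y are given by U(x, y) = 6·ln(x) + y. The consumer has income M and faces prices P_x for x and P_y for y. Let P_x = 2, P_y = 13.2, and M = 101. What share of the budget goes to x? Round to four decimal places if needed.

MU_x = 6/x, MU_y = 1. Tangency: 6/x = P_x/P_y.
So x*(P_x,P_y) = 6·P_y/P_x, independent of income; and y* = (M − 6·P_y)/P_y.
At the given prices: x* = 6·13.2/2 = 39.6, and y* = 1.6515.
Expenditure on x: 2·39.6 = 79.2; share = 0.7842.

share on x = 0.7842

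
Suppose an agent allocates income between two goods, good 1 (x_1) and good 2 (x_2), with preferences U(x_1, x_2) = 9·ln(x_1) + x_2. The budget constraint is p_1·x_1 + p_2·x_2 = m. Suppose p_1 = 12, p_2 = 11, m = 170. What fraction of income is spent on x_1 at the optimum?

Set MRS = p_1/p_2: (9/x_1)/1 = p_1/p_2.
So x_1*(p_1,p_2) = 9·p_2/p_1, independent of income; and x_2* = (m − 9·p_2)/p_2.
At the given prices: x_1* = 9·11/12 = 8.25, and x_2* = 6.4545.
Expenditure on x_1: 12·8.25 = 99; share = 0.5824.

share on x_1 = 0.5824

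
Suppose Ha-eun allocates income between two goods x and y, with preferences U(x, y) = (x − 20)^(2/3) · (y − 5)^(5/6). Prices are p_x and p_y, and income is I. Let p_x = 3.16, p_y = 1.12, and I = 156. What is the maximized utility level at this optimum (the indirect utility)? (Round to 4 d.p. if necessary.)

V = 122.7777

MRS = (4/5)·(y−5)/(x−20). Tangency with p_x/p_y gives y−5 = (5/4)·(p_x/p_y)·(x−20).
After buying the subsistence bundle (20, 5), a share 4/9 of the remaining income goes to x: x* = 20 + 4/9·(I − 20p_x − 5p_y)/p_x.
Discretionary income = 156 − 20·3.16 − 5·1.12 = 87.2; x* = 20 + 4/9·87.2/3.16 = 32.2644; y* = 5 + 5/9·87.2/1.12 = 48.254.
Utility at the optimum: U(32.2644, 48.254) = 122.7777.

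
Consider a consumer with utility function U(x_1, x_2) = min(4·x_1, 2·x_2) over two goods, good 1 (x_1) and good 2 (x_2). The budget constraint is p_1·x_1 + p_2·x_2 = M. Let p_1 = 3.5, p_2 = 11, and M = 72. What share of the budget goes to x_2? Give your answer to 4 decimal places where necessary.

share on x_2 = 0.8627

Leontief preferences: the optimum is at the kink where x_1/2 = x_2/4, i.e. x_2 = 2·x_1.
Budget: p_1·x_1 + p_2·2·x_1 = M, so (2·p_1 + 4·p_2)·x_1 = 2·M.
Demand: x_1*(p_1,p_2,M) = 2·M/(2·p_1 + 4·p_2), x_2* = 4·M/(2·p_1 + 4·p_2).
Here 2·3.5 + 4·11 = 51, giving x_1* = 2.8235 and x_2* = 5.6471.
Expenditure on x_2: 11·5.6471 = 62.1176; share = 0.8627.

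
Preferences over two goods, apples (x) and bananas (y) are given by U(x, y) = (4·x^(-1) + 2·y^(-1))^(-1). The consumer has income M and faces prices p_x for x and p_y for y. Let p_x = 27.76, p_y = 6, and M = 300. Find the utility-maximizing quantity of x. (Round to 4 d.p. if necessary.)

x* = 8.1332

MU_x ∝ 4·x^(-2), MU_y ∝ 2·y^(-2), so MRS = 2·(y/x)^(2) = p_x/p_y.
Hence y/x = ((1/2)·p_x/p_y)^(1/(2)), i.e. raised to the 0.5 power.
With the ratio pinned down, the budget gives x* = M/(p_x + p_y·(y/x)) and y* = (y/x)·x*.
Numerically y/x = 1.520965, so x* = 300/(27.76 + 6·1.520965) = 8.1332.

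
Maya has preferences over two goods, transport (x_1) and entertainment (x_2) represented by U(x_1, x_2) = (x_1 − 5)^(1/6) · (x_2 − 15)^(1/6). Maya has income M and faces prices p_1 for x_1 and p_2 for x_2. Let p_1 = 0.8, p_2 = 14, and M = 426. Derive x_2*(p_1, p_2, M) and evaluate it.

x_2* = 22.5714

Let x_1' = x_1−5, x_2' = x_2−15. MRS = x_2'/x_1' = p_1/p_2.
Substituting into the budget: x_1* = 5 + 0.5·(M − 5·p_1 − 15·p_2)/p_1, and x_2* = 15 + 0.5·(…)/p_2.
Discretionary income = 426 − 5·0.8 − 15·14 = 212; x_2* = 15 + 0.5·212/14 = 22.5714.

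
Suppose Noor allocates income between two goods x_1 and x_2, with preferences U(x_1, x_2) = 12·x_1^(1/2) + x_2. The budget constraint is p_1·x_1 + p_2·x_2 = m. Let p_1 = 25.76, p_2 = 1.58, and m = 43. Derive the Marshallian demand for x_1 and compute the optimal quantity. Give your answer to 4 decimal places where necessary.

MU_x_1 = 6/√x_1, MU_x_2 = 1. Tangency: 6/√x_1 = p_1/p_2.
Thus x_1* = (6·p_2/p_1)² — independent of m — with the rest of income spent on x_2.
Plugging in: x_1* = (6·1.58/25.76)² = 0.1354.

x_1* = 0.1354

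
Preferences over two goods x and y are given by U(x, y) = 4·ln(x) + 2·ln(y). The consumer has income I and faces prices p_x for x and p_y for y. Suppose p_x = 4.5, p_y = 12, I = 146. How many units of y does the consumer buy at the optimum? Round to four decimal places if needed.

The MRS is 2·y/x. Set MRS = p_x/p_y.
So 4·p_y·y = 2·p_x·x; combined with the budget, a share 2/3 of income goes to x.
Demand: x*(p_x,p_y,I) = 2/3·I/p_x and y* = 1/3·I/p_y.
At p_x=4.5, p_y=12, I=146: y* = 1/3·146/12 = 4.0556.

y* = 4.0556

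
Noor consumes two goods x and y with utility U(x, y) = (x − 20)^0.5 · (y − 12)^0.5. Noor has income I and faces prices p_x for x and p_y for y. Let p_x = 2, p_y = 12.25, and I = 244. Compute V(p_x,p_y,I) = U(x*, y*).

After buying the subsistence bundle (20, 12), a share 0.5 of the remaining income goes to x: x* = 20 + 0.5·(I − 20p_x − 12p_y)/p_x.
Discretionary income = 244 − 20·2 − 12·12.25 = 57; x* = 20 + 0.5·57/2 = 34.25; y* = 12 + 0.5·57/12.25 = 14.3265.
Utility at the optimum: U(34.25, 14.3265) = 5.7579.

V = 5.7579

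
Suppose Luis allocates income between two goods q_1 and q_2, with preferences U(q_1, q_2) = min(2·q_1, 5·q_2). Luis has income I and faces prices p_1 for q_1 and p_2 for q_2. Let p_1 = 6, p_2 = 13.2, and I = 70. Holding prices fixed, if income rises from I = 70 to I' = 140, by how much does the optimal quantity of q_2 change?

Δq_2* = 2.4823

Here 5·6 + 2·13.2 = 56.4, giving q_2* = 2.4823.
At I' = 140: q_2* = 4.9645. Change: 4.9645 − 2.4823 = 2.4823.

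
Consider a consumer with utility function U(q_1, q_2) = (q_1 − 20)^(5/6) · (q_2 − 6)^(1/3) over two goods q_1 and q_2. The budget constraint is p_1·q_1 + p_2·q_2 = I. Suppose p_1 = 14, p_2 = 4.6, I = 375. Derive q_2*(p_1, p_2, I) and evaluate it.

q_2* = 10.1863

MRS = (5/2)·(q_2−6)/(q_1−20). Tangency with p_1/p_2 gives q_2−6 = (2/5)·(p_1/p_2)·(q_1−20).
After buying the subsistence bundle (20, 6), a share 5/7 of the remaining income goes to q_1: q_1* = 20 + 5/7·(I − 20p_1 − 6p_2)/p_1.
Discretionary income = 375 − 20·14 − 6·4.6 = 67.4; q_2* = 6 + 2/7·67.4/4.6 = 10.1863.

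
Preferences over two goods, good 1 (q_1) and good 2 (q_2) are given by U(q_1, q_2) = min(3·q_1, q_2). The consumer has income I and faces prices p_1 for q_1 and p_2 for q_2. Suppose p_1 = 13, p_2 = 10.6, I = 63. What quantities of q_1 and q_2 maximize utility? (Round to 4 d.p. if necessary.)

q_1* = 1.4062, q_2* = 4.2188

With perfect complements, no substitution: consume in ratio q_1:q_2 = 1:3.
Budget: p_1·q_1 + p_2·3·q_1 = I, so (p_1 + 3·p_2)·q_1 = I.
Demand: q_1*(p_1,p_2,I) = I/(p_1 + 3·p_2), q_2* = 3·I/(p_1 + 3·p_2).
Here 13 + 3·10.6 = 44.8, giving q_1* = 1.4062 and q_2* = 4.2188.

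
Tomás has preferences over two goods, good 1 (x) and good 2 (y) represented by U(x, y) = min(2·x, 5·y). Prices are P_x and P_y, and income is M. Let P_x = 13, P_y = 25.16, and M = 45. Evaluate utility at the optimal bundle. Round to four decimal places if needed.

Leontief preferences: the optimum is at the kink where x/5 = y/2, i.e. y = (2/5)·x.
Budget: P_x·x + P_y·(2/5)·x = M, so (5·P_x + 2·P_y)·x = 5·M.
Demand: x*(P_x,P_y,M) = 5·M/(5·P_x + 2·P_y), y* = 2·M/(5·P_x + 2·P_y).
Here 5·13 + 2·25.16 = 115.32, giving x* = 1.9511 and y* = 0.7804.
Utility at the optimum: U(1.9511, 0.7804) = 3.9022.

V = 3.9022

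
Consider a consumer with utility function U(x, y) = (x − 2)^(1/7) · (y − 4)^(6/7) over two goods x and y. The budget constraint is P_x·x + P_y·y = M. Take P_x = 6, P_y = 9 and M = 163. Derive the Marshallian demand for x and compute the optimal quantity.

Let x' = x−2, y' = y−4. MRS = (1/6)·y'/x' = P_x/P_y.
After buying the subsistence bundle (2, 4), a share 1/7 of the remaining income goes to x: x* = 2 + 1/7·(M − 2P_x − 4P_y)/P_x.
Discretionary income = 163 − 2·6 − 4·9 = 115; x* = 2 + 1/7·115/6 = 4.7381.

x* = 4.7381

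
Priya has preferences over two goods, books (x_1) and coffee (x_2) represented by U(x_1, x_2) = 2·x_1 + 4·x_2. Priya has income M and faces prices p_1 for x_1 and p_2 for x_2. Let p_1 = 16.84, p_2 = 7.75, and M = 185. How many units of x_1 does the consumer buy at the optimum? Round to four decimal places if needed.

x_1* = 0

Linear utility — the consumer picks whichever good has higher MU/price: 2/16.84 = 0.1188 vs 4/7.75 = 0.5161.
x_2 gives more utility per dollar, so spend all income on x_2: x_2* = M/p_2, x_1* = 0.
Numerically: x_1* = 0, x_2* = 23.871.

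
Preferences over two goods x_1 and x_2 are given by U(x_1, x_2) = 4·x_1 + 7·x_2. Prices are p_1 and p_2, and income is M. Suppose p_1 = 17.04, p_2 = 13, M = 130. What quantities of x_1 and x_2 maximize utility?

x_1* = 0, x_2* = 10

Linear utility — the consumer picks whichever good has higher MU/price: 4/17.04 = 0.2347 vs 7/13 = 0.5385.
x_2 gives more utility per dollar, so spend all income on x_2: x_2* = M/p_2, x_1* = 0.
Numerically: x_1* = 0, x_2* = 10.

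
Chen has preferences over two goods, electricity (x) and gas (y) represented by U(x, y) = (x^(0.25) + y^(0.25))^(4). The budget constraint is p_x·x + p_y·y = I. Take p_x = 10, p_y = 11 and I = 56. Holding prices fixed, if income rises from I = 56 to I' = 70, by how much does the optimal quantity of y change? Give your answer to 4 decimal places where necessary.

MU_x ∝ x^(-0.75), MU_y ∝ y^(-0.75), so MRS = (y/x)^(0.75) = p_x/p_y.
Hence y/x = (p_x/p_y)^(1/(0.75)), i.e. raised to the 4/3 power.
With the ratio pinned down, the budget gives x* = I/(p_x + p_y·(y/x)) and y* = (y/x)·x*.
Numerically y/x = 0.880663, so x* = 56/(10 + 11·0.880663) = 2.8445 and y* = 0.880663·2.8445 = 2.505.
At I' = 70: y* = 3.1313. Change: 3.1313 − 2.505 = 0.6263.

Δy* = 0.6263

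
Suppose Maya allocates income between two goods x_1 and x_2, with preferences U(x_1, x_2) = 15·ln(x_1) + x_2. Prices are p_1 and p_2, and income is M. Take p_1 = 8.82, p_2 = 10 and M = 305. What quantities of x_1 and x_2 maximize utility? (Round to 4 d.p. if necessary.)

x_1* = 17.0068, x_2* = 15.5

MU_x_1 = 15/x_1, MU_x_2 = 1. Tangency: 15/x_1 = p_1/p_2.
So x_1*(p_1,p_2) = 15·p_2/p_1, independent of income; and x_2* = (M − 15·p_2)/p_2.
At the given prices: x_1* = 15·10/8.82 = 17.0068, and x_2* = 15.5.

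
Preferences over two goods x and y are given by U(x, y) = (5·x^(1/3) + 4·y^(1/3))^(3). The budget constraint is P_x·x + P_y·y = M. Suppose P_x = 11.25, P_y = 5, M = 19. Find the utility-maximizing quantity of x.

x* = 0.8146

From the CES first-order condition, (5/4)·(y/x)^(2/3) = P_x/P_y.
Hence y/x = ((4/5)·P_x/P_y)^(1/(2/3)), i.e. raised to the 1.5 power.
Substitute y = (y/x)·x into the budget: x* = M/(P_x + P_y·(y/x)).
Numerically y/x = 2.414953, so x* = 19/(11.25 + 5·2.414953) = 0.8146.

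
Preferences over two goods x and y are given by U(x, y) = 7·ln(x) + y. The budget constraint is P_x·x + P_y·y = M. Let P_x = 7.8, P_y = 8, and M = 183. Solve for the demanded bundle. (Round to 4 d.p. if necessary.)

MU_x = 7/x, MU_y = 1. Tangency: 7/x = P_x/P_y.
So x*(P_x,P_y) = 7·P_y/P_x, independent of income; and y* = (M − 7·P_y)/P_y.
At the given prices: x* = 7·8/7.8 = 7.1795, and y* = 15.875.

x* = 7.1795, y* = 15.875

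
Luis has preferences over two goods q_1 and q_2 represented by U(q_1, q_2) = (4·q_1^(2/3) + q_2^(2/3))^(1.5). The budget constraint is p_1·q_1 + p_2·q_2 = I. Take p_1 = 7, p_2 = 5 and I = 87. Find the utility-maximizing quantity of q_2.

MU_q_1 ∝ 4·q_1^(-1/3), MU_q_2 ∝ q_2^(-1/3), so MRS = 4·(q_2/q_1)^(1/3) = p_1/p_2.
Hence q_2/q_1 = ((1/4)·p_1/p_2)^(1/(1/3)), i.e. raised to the 3 power.
Substitute q_2 = (q_2/q_1)·q_1 into the budget: q_1* = I/(p_1 + p_2·(q_2/q_1)).
Numerically q_2/q_1 = 0.042875, so q_1* = 87/(7 + 5·0.042875) = 12.0593 and q_2* = 0.042875·12.0593 = 0.517.

q_2* = 0.517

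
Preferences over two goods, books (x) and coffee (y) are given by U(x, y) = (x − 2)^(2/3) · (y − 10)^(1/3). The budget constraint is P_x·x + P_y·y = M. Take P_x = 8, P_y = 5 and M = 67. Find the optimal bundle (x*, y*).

x* = 2.0833, y* = 10.0667

Substituting into the budget: x* = 2 + 2/3·(M − 2·P_x − 10·P_y)/P_x, and y* = 10 + 1/3·(…)/P_y.
Discretionary income = 67 − 2·8 − 10·5 = 1; x* = 2 + 2/3·1/8 = 2.0833; y* = 10 + 1/3·1/5 = 10.0667.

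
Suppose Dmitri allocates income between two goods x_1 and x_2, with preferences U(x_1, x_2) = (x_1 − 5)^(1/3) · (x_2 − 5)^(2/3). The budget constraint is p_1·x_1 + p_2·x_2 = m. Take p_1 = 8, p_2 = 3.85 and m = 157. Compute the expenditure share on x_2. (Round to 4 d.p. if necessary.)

share on x_2 = 0.5377

Substituting into the budget: x_1* = 5 + 1/3·(m − 5·p_1 − 5·p_2)/p_1, and x_2* = 5 + 2/3·(…)/p_2.
Discretionary income = 157 − 5·8 − 5·3.85 = 97.75; x_1* = 5 + 1/3·97.75/8 = 9.0729; x_2* = 5 + 2/3·97.75/3.85 = 21.9264.
Expenditure on x_2: 3.85·21.9264 = 84.4167; share = 0.5377.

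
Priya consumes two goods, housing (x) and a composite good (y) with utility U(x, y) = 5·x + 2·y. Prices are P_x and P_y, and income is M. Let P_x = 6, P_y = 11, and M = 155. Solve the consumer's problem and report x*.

x* = 25.8333

Perfect substitutes: compare marginal utility per dollar. 5/P_x vs 2/P_y → 0.8333 vs 0.1818.
x gives more utility per dollar, so spend all income on x: x* = M/P_x, y* = 0.
Numerically: x* = 25.8333, y* = 0.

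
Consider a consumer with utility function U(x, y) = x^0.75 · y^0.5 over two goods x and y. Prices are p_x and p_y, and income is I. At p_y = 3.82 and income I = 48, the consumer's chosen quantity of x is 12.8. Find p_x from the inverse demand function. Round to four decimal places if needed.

p_x = 2.25

Tangency: MRS = (3/2)·y/x = p_x/p_y.
Rearranging, p_y·y = (2/3)·p_x·x. Substituting into the budget gives p_x·x·(1 + (2/3)) = I.
Demand: x*(p_x,p_y,I) = 0.6·I/p_x and y* = 0.4·I/p_y.
Set x* = 12.8 in the demand function and solve for p_x: p_x = 2.25.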